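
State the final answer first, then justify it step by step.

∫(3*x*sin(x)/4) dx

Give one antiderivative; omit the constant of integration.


The answer is -3*x*cos(x)/4 + 3*sin(x)/4.
Step 1. Integrate ∫(3*x*sin(x)/4) dx by parts with u = x, dv = (3*sin(x)/4) dx, so v = -3*cos(x)/4: now -3*x*cos(x)/4 + ∫(3*cos(x)/4) dx.
Step 2. Evaluate the standard form: now -3*x*cos(x)/4 + 3*sin(x)/4.
Answer: -3*x*cos(x)/4 + 3*sin(x)/4.


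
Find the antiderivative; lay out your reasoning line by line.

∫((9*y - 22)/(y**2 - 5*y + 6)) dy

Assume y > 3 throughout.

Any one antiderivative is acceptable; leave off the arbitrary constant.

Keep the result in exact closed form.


Step 1. Decompose ∫((9*y - 22)/(y**2 - 5*y + 6)) dy by partial fractions, (9*y - 22)/(y**2 - 5*y + 6) = 4/(y - 2) + 5/(y - 3): now ∫(5/(y - 3)) dy + ∫(4/(y - 2)) dy.
Step 2. Evaluate the standard form [assuming y > 2]: now 4*log(y - 2) + ∫(5/(y - 3)) dy.
Step 3. Evaluate the standard form [assuming y > 3]: now 5*log(y - 3) + 4*log(y - 2).
Answer: 5*log(y - 3) + 4*log(y - 2).


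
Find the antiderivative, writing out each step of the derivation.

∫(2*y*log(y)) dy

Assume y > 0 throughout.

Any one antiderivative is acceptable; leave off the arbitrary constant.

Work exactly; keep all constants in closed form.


Step 1. Integrate ∫(2*y*log(y)) dy by parts with u = log(y), dv = (2*y) dy, so v = y**2 [assuming y > 0]: now y**2*log(y) + ∫(-y) dy.
Step 2. Evaluate the standard form: now y**2*log(y) - y**2/2.
Answer: y**2*log(y) - y**2/2.


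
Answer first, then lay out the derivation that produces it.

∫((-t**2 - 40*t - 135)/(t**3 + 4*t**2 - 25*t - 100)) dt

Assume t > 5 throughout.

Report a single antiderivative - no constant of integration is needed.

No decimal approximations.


The answer is -4*log(t - 5) - log(t + 4) + 4*log(t + 5).
Step 1. Decompose ∫((-t**2 - 40*t - 135)/(t**3 + 4*t**2 - 25*t - 100)) dt by partial fractions, (-t**2 - 40*t - 135)/(t**3 + 4*t**2 - 25*t - 100) = 4/(t + 5) - 1/(t + 4) - 4/(t - 5): now ∫(-4/(t - 5)) dt + ∫(-1/(t + 4)) dt + ∫(4/(t + 5)) dt.
Step 2. Evaluate the standard form [assuming t > -5]: now 4*log(t + 5) + ∫(-4/(t - 5)) dt + ∫(-1/(t + 4)) dt.
Step 3. Evaluate the standard form [assuming t > -4]: now -log(t + 4) + 4*log(t + 5) + ∫(-4/(t - 5)) dt.
Step 4. Evaluate the standard form [assuming t > 5]: now -4*log(t - 5) - log(t + 4) + 4*log(t + 5).
Answer: -4*log(t - 5) - log(t + 4) + 4*log(t + 5).


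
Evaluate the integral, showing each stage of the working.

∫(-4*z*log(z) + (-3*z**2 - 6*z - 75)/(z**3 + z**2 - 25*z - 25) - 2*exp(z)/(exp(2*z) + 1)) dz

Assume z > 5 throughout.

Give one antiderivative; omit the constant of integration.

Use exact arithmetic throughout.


Step 1. Rewrite: now ∫(-4*z*log(z)) dz + ∫(-2*exp(z)/(exp(2*z) + 1)) dz + ∫((-3*z**2 - 6*z - 75)/(z**3 + z**2 - 25*z - 25)) dz.
Step 2. Substitute u = exp(z), turning ∫(-2*exp(z)/(exp(2*z) + 1)) dz into ∫(-2/(u**2 + 1)) du: now ∫(-4*z*log(z)) dz + ∫((-3*z**2 - 6*z - 75)/(z**3 + z**2 - 25*z - 25)) dz + ∫(-2/(u**2 + 1)) du.
Step 3. Evaluate the standard form: now -2*atan(u) + ∫(-4*z*log(z)) dz + ∫((-3*z**2 - 6*z - 75)/(z**3 + z**2 - 25*z - 25)) dz.
Step 4. Substitute back u = exp(z): now -2*atan(exp(z)) + ∫(-4*z*log(z)) dz + ∫((-3*z**2 - 6*z - 75)/(z**3 + z**2 - 25*z - 25)) dz.
Step 5. Decompose ∫((-3*z**2 - 6*z - 75)/(z**3 + z**2 - 25*z - 25)) dz by partial fractions, (-3*z**2 - 6*z - 75)/(z**3 + z**2 - 25*z - 25) = -3/(z + 5) + 3/(z + 1) - 3/(z - 5): now -2*atan(exp(z)) + ∫(-4*z*log(z)) dz + ∫(-3/(z - 5)) dz + ∫(3/(z + 1)) dz + ∫(-3/(z + 5)) dz.
Step 6. Evaluate the standard form [assuming z > 5]: now -3*log(z - 5) - 2*atan(exp(z)) + ∫(-4*z*log(z)) dz + ∫(3/(z + 1)) dz + ∫(-3/(z + 5)) dz.
Step 7. Evaluate the standard form [assuming z > -5]: now -3*log(z - 5) - 3*log(z + 5) - 2*atan(exp(z)) + ∫(-4*z*log(z)) dz + ∫(3/(z + 1)) dz.
Step 8. Evaluate the standard form [assuming z > -1]: now -3*log(z - 5) + 3*log(z + 1) - 3*log(z + 5) - 2*atan(exp(z)) + ∫(-4*z*log(z)) dz.
Step 9. Integrate ∫(-4*z*log(z)) dz by parts with u = log(z), dv = (-4*z) dz, so v = -2*z**2 [assuming z > 0]: now -2*z**2*log(z) - 3*log(z - 5) + 3*log(z + 1) - 3*log(z + 5) - 2*atan(exp(z)) + ∫(2*z) dz.
Step 10. Evaluate the standard form: now -2*z**2*log(z) + z**2 - 3*log(z - 5) + 3*log(z + 1) - 3*log(z + 5) - 2*atan(exp(z)).
Answer: -2*z**2*log(z) + z**2 - 3*log(z - 5) + 3*log(z + 1) - 3*log(z + 5) - 2*atan(exp(z)).


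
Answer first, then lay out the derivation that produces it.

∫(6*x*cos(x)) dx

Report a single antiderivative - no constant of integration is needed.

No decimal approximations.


The answer is 6*x*sin(x) + 6*cos(x).
Step 1. Integrate ∫(6*x*cos(x)) dx by parts with u = x, dv = (6*cos(x)) dx, so v = 6*sin(x): now 6*x*sin(x) + ∫(-6*sin(x)) dx.
Step 2. Evaluate the standard form: now 6*x*sin(x) + 6*cos(x).
Answer: 6*x*sin(x) + 6*cos(x).


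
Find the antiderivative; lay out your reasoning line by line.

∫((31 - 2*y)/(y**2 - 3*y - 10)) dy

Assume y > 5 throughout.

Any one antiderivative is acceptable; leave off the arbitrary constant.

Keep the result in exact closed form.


Step 1. Decompose ∫((31 - 2*y)/(y**2 - 3*y - 10)) dy by partial fractions, (31 - 2*y)/(y**2 - 3*y - 10) = -5/(y + 2) + 3/(y - 5): now ∫(3/(y - 5)) dy + ∫(-5/(y + 2)) dy.
Step 2. Evaluate the standard form [assuming y > -2]: now -5*log(y + 2) + ∫(3/(y - 5)) dy.
Step 3. Evaluate the standard form [assuming y > 5]: now 3*log(y - 5) - 5*log(y + 2).
Answer: 3*log(y - 5) - 5*log(y + 2).


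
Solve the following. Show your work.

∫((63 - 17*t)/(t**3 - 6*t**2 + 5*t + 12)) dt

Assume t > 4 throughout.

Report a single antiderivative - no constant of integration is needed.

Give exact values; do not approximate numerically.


Step 1. Decompose ∫((63 - 17*t)/(t**3 - 6*t**2 + 5*t + 12)) dt by partial fractions, (63 - 17*t)/(t**3 - 6*t**2 + 5*t + 12) = 4/(t + 1) - 3/(t - 3) - 1/(t - 4): now ∫(-1/(t - 4)) dt + ∫(-3/(t - 3)) dt + ∫(4/(t + 1)) dt.
Step 2. Evaluate the standard form [assuming t > 4]: now -log(t - 4) + ∫(-3/(t - 3)) dt + ∫(4/(t + 1)) dt.
Step 3. Evaluate the standard form [assuming t > 3]: now -log(t - 4) - 3*log(t - 3) + ∫(4/(t + 1)) dt.
Step 4. Evaluate the standard form [assuming t > -1]: now -log(t - 4) - 3*log(t - 3) + 4*log(t + 1).
Answer: -log(t - 4) - 3*log(t - 3) + 4*log(t + 1).


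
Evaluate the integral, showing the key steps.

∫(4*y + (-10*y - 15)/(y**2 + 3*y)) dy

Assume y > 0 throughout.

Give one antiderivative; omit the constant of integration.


Step 1. Rewrite: now ∫(4*y) dy + ∫((-10*y - 15)/(y**2 + 3*y)) dy.
Step 2. Decompose ∫((-10*y - 15)/(y**2 + 3*y)) dy by partial fractions, (-10*y - 15)/(y**2 + 3*y) = -5/(y + 3) - 5/y: now ∫(-5/y) dy + ∫(4*y) dy + ∫(-5/(y + 3)) dy.
Step 3. Evaluate the standard form [assuming y > 0]: now -5*log(y) + ∫(4*y) dy + ∫(-5/(y + 3)) dy.
Step 4. Evaluate the standard form [assuming y > -3]: now -5*log(y) - 5*log(y + 3) + ∫(4*y) dy.
Step 5. Evaluate the standard form: now 2*y**2 - 5*log(y) - 5*log(y + 3).
Answer: 2*y**2 - 5*log(y) - 5*log(y + 3).


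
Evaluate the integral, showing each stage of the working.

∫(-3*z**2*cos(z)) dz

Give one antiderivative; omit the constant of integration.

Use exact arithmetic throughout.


Step 1. Integrate ∫(-3*z**2*cos(z)) dz by parts with u = z**2, dv = (-3*cos(z)) dz, so v = -3*sin(z): now -3*z**2*sin(z) + ∫(6*z*sin(z)) dz.
Step 2. Integrate ∫(6*z*sin(z)) dz by parts with u = z, dv = (6*sin(z)) dz, so v = -6*cos(z): now -3*z**2*sin(z) - 6*z*cos(z) + ∫(6*cos(z)) dz.
Step 3. Evaluate the standard form: now -3*z**2*sin(z) - 6*z*cos(z) + 6*sin(z).
Answer: -3*z**2*sin(z) - 6*z*cos(z) + 6*sin(z).


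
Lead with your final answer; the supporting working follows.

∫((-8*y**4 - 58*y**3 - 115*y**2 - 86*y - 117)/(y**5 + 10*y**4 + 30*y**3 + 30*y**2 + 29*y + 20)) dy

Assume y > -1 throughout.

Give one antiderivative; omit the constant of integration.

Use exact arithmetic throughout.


The answer is -4*log(y + 1) - log(y + 4) - 3*log(y + 5) - atan(y).
Step 1. Decompose ∫((-8*y**4 - 58*y**3 - 115*y**2 - 86*y - 117)/(y**5 + 10*y**4 + 30*y**3 + 30*y**2 + 29*y + 20)) dy by partial fractions, (-8*y**4 - 58*y**3 - 115*y**2 - 86*y - 117)/(y**5 + 10*y**4 + 30*y**3 + 30*y**2 + 29*y + 20) = -1/(y**2 + 1) - 3/(y + 5) - 1/(y + 4) - 4/(y + 1): now ∫(-4/(y + 1)) dy + ∫(-1/(y + 4)) dy + ∫(-3/(y + 5)) dy + ∫(-1/(y**2 + 1)) dy.
Step 2. Evaluate the standard form [assuming y > -1]: now -4*log(y + 1) + ∫(-1/(y + 4)) dy + ∫(-3/(y + 5)) dy + ∫(-1/(y**2 + 1)) dy.
Step 3. Evaluate the standard form [assuming y > -5]: now -4*log(y + 1) - 3*log(y + 5) + ∫(-1/(y + 4)) dy + ∫(-1/(y**2 + 1)) dy.
Step 4. Evaluate the standard form [assuming y > -4]: now -4*log(y + 1) - log(y + 4) - 3*log(y + 5) + ∫(-1/(y**2 + 1)) dy.
Step 5. Evaluate the standard form: now -4*log(y + 1) - log(y + 4) - 3*log(y + 5) - atan(y).
Answer: -4*log(y + 1) - log(y + 4) - 3*log(y + 5) - atan(y).


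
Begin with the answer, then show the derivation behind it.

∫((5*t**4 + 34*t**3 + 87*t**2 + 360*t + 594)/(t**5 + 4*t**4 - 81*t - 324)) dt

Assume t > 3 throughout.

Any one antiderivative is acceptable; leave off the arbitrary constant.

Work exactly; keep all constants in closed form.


The answer is 5*log(t - 3) + 2*log(t + 3) - 2*log(t + 4) - atan(t/3).
Step 1. Decompose ∫((5*t**4 + 34*t**3 + 87*t**2 + 360*t + 594)/(t**5 + 4*t**4 - 81*t - 324)) dt by partial fractions, (5*t**4 + 34*t**3 + 87*t**2 + 360*t + 594)/(t**5 + 4*t**4 - 81*t - 324) = -3/(t**2 + 9) - 2/(t + 4) + 2/(t + 3) + 5/(t - 3): now ∫(5/(t - 3)) dt + ∫(2/(t + 3)) dt + ∫(-2/(t + 4)) dt + ∫(-3/(t**2 + 9)) dt.
Step 2. Evaluate the standard form [assuming t > -3]: now 2*log(t + 3) + ∫(5/(t - 3)) dt + ∫(-2/(t + 4)) dt + ∫(-3/(t**2 + 9)) dt.
Step 3. Evaluate the standard form [assuming t > 3]: now 5*log(t - 3) + 2*log(t + 3) + ∫(-2/(t + 4)) dt + ∫(-3/(t**2 + 9)) dt.
Step 4. Evaluate the standard form [assuming t > -4]: now 5*log(t - 3) + 2*log(t + 3) - 2*log(t + 4) + ∫(-3/(t**2 + 9)) dt.
Step 5. Evaluate the standard form: now 5*log(t - 3) + 2*log(t + 3) - 2*log(t + 4) - atan(t/3).
Answer: 5*log(t - 3) + 2*log(t + 3) - 2*log(t + 4) - atan(t/3).


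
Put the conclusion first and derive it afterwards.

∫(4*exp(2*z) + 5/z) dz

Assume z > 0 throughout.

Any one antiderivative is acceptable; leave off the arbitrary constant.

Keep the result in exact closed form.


The answer is 2*exp(2*z) + 5*log(z).
Step 1. Rewrite: now ∫(5/z) dz + ∫(4*exp(2*z)) dz.
Step 2. Evaluate the standard form: now 2*exp(2*z) + ∫(5/z) dz.
Step 3. Evaluate the standard form [assuming z > 0]: now 2*exp(2*z) + 5*log(z).
Answer: 2*exp(2*z) + 5*log(z).


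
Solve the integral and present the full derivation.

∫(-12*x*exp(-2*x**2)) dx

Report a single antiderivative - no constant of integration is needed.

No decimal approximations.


Step 1. Substitute u = x**2, turning ∫(-12*x*exp(-2*x**2)) dx into ∫(-6*exp(-2*u)) du: now ∫(-6*exp(-2*u)) du.
Step 2. Evaluate the standard form: now 3*exp(-2*u).
Step 3. Substitute back u = x**2: now 3*exp(-2*x**2).
Answer: 3*exp(-2*x**2).


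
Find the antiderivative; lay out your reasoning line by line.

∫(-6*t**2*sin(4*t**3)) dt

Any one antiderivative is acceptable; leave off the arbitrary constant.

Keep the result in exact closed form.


Step 1. Substitute u = t**3, turning ∫(-6*t**2*sin(4*t**3)) dt into ∫(-2*sin(4*u)) du: now ∫(-2*sin(4*u)) du.
Step 2. Evaluate the standard form: now cos(4*u)/2.
Step 3. Substitute back u = t**3: now cos(4*t**3)/2.
Answer: cos(4*t**3)/2.


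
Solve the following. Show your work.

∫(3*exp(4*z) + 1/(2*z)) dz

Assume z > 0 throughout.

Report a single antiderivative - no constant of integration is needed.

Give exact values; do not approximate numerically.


Step 1. Rewrite: now ∫(1/(2*z)) dz + ∫(3*exp(4*z)) dz.
Step 2. Evaluate the standard form [assuming z > 0]: now log(z)/2 + ∫(3*exp(4*z)) dz.
Step 3. Evaluate the standard form: now 3*exp(4*z)/4 + log(z)/2.
Answer: 3*exp(4*z)/4 + log(z)/2.


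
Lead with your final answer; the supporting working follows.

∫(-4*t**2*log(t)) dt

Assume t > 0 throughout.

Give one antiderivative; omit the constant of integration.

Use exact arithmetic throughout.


The answer is -4*t**3*log(t)/3 + 4*t**3/9.
Step 1. Integrate ∫(-4*t**2*log(t)) dt by parts with u = log(t), dv = (-4*t**2) dt, so v = -4*t**3/3 [assuming t > 0]: now -4*t**3*log(t)/3 + ∫(4*t**2/3) dt.
Step 2. Evaluate the standard form: now -4*t**3*log(t)/3 + 4*t**3/9.
Answer: -4*t**3*log(t)/3 + 4*t**3/9.


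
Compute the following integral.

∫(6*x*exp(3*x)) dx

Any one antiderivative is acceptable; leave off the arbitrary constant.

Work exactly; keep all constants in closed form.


Answer: 2*x*exp(3*x) - 2*exp(3*x)/3.


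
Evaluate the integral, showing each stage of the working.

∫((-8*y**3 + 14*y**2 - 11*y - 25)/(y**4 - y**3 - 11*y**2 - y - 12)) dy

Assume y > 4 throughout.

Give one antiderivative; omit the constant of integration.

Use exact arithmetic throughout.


Step 1. Decompose ∫((-8*y**3 + 14*y**2 - 11*y - 25)/(y**4 - y**3 - 11*y**2 - y - 12)) dy by partial fractions, (-8*y**3 + 14*y**2 - 11*y - 25)/(y**4 - y**3 - 11*y**2 - y - 12) = 3/(y**2 + 1) - 5/(y + 3) - 3/(y - 4): now ∫(-3/(y - 4)) dy + ∫(-5/(y + 3)) dy + ∫(3/(y**2 + 1)) dy.
Step 2. Evaluate the standard form [assuming y > 4]: now -3*log(y - 4) + ∫(-5/(y + 3)) dy + ∫(3/(y**2 + 1)) dy.
Step 3. Evaluate the standard form [assuming y > -3]: now -3*log(y - 4) - 5*log(y + 3) + ∫(3/(y**2 + 1)) dy.
Step 4. Evaluate the standard form: now -3*log(y - 4) - 5*log(y + 3) + 3*atan(y).
Answer: -3*log(y - 4) - 5*log(y + 3) + 3*atan(y).


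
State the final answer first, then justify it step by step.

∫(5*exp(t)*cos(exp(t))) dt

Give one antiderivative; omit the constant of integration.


The answer is 5*sin(exp(t)).
Step 1. Substitute u = exp(t), turning ∫(5*exp(t)*cos(exp(t))) dt into ∫(5*cos(u)) du: now ∫(5*cos(u)) du.
Step 2. Evaluate the standard form: now 5*sin(u).
Step 3. Substitute back u = exp(t): now 5*sin(exp(t)).
Answer: 5*sin(exp(t)).


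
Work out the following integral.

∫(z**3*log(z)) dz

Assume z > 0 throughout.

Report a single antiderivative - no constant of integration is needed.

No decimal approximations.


Answer: z**4*log(z)/4 - z**4/16.


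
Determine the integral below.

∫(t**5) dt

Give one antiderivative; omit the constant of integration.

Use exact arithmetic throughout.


Answer: t**6/6.


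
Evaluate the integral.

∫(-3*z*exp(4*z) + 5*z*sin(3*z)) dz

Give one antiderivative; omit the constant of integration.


Answer: -3*z*exp(4*z)/4 - 5*z*cos(3*z)/3 + 3*exp(4*z)/16 + 5*sin(3*z)/9.


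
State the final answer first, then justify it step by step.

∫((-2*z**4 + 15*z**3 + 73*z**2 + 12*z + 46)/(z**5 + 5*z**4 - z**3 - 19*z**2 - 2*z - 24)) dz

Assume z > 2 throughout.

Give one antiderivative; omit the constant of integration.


The answer is 3*log(z - 2) - 2*log(z + 3) - 3*log(z + 4) + atan(z).
Step 1. Decompose ∫((-2*z**4 + 15*z**3 + 73*z**2 + 12*z + 46)/(z**5 + 5*z**4 - z**3 - 19*z**2 - 2*z - 24)) dz by partial fractions, (-2*z**4 + 15*z**3 + 73*z**2 + 12*z + 46)/(z**5 + 5*z**4 - z**3 - 19*z**2 - 2*z - 24) = 1/(z**2 + 1) - 3/(z + 4) - 2/(z + 3) + 3/(z - 2): now ∫(3/(z - 2)) dz + ∫(-2/(z + 3)) dz + ∫(-3/(z + 4)) dz + ∫(1/(z**2 + 1)) dz.
Step 2. Evaluate the standard form [assuming z > -4]: now -3*log(z + 4) + ∫(3/(z - 2)) dz + ∫(-2/(z + 3)) dz + ∫(1/(z**2 + 1)) dz.
Step 3. Evaluate the standard form [assuming z > 2]: now 3*log(z - 2) - 3*log(z + 4) + ∫(-2/(z + 3)) dz + ∫(1/(z**2 + 1)) dz.
Step 4. Evaluate the standard form [assuming z > -3]: now 3*log(z - 2) - 2*log(z + 3) - 3*log(z + 4) + ∫(1/(z**2 + 1)) dz.
Step 5. Evaluate the standard form: now 3*log(z - 2) - 2*log(z + 3) - 3*log(z + 4) + atan(z).
Answer: 3*log(z - 2) - 2*log(z + 3) - 3*log(z + 4) + atan(z).


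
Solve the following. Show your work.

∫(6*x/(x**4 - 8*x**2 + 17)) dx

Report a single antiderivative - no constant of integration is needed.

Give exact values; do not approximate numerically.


Step 1. Substitute u = x**2 - 4, turning ∫(6*x/(x**4 - 8*x**2 + 17)) dx into ∫(3/(u**2 + 1)) du: now ∫(3/(u**2 + 1)) du.
Step 2. Evaluate the standard form: now 3*atan(u).
Step 3. Substitute back u = x**2 - 4: now 3*atan(x**2 - 4).
Answer: 3*atan(x**2 - 4).


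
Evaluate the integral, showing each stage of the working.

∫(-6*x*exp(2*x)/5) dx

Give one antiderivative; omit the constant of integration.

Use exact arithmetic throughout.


Step 1. Integrate ∫(-6*x*exp(2*x)/5) dx by parts with u = x, dv = (-6*exp(2*x)/5) dx, so v = -3*exp(2*x)/5: now -3*x*exp(2*x)/5 + ∫(3*exp(2*x)/5) dx.
Step 2. Evaluate the standard form: now -3*x*exp(2*x)/5 + 3*exp(2*x)/10.
Answer: -3*x*exp(2*x)/5 + 3*exp(2*x)/10.


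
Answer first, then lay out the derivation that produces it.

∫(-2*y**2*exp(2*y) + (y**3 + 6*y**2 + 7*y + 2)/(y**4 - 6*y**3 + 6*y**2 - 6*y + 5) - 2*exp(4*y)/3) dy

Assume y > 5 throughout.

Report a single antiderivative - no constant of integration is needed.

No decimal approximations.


The answer is -y**2*exp(2*y) + y*exp(2*y) - exp(4*y)/6 - exp(2*y)/2 + 3*log(y - 5) - 2*log(y - 1) - atan(y).
Step 1. Rewrite: now ∫(-2*y**2*exp(2*y)) dy + ∫((y**3 + 6*y**2 + 7*y + 2)/(y**4 - 6*y**3 + 6*y**2 - 6*y + 5)) dy + ∫(-2*exp(4*y)/3) dy.
Step 2. Decompose ∫((y**3 + 6*y**2 + 7*y + 2)/(y**4 - 6*y**3 + 6*y**2 - 6*y + 5)) dy by partial fractions, (y**3 + 6*y**2 + 7*y + 2)/(y**4 - 6*y**3 + 6*y**2 - 6*y + 5) = -1/(y**2 + 1) - 2/(y - 1) + 3/(y - 5): now ∫(-2*y**2*exp(2*y)) dy + ∫(3/(y - 5)) dy + ∫(-2/(y - 1)) dy + ∫(-1/(y**2 + 1)) dy + ∫(-2*exp(4*y)/3) dy.
Step 3. Evaluate the standard form [assuming y > 5]: now 3*log(y - 5) + ∫(-2*y**2*exp(2*y)) dy + ∫(-2/(y - 1)) dy + ∫(-1/(y**2 + 1)) dy + ∫(-2*exp(4*y)/3) dy.
Step 4. Evaluate the standard form [assuming y > 1]: now 3*log(y - 5) - 2*log(y - 1) + ∫(-2*y**2*exp(2*y)) dy + ∫(-1/(y**2 + 1)) dy + ∫(-2*exp(4*y)/3) dy.
Step 5. Evaluate the standard form: now 3*log(y - 5) - 2*log(y - 1) - atan(y) + ∫(-2*y**2*exp(2*y)) dy + ∫(-2*exp(4*y)/3) dy.
Step 6. Integrate ∫(-2*y**2*exp(2*y)) dy by parts with u = y**2, dv = (-2*exp(2*y)) dy, so v = -exp(2*y): now -y**2*exp(2*y) + 3*log(y - 5) - 2*log(y - 1) - atan(y) + ∫(2*y*exp(2*y)) dy + ∫(-2*exp(4*y)/3) dy.
Step 7. Integrate ∫(2*y*exp(2*y)) dy by parts with u = y, dv = (2*exp(2*y)) dy, so v = exp(2*y): now -y**2*exp(2*y) + y*exp(2*y) + 3*log(y - 5) - 2*log(y - 1) - atan(y) + ∫(-exp(2*y)) dy + ∫(-2*exp(4*y)/3) dy.
Step 8. Evaluate the standard form: now -y**2*exp(2*y) + y*exp(2*y) - exp(2*y)/2 + 3*log(y - 5) - 2*log(y - 1) - atan(y) + ∫(-2*exp(4*y)/3) dy.
Step 9. Evaluate the standard form: now -y**2*exp(2*y) + y*exp(2*y) - exp(4*y)/6 - exp(2*y)/2 + 3*log(y - 5) - 2*log(y - 1) - atan(y).
Answer: -y**2*exp(2*y) + y*exp(2*y) - exp(4*y)/6 - exp(2*y)/2 + 3*log(y - 5) - 2*log(y - 1) - atan(y).


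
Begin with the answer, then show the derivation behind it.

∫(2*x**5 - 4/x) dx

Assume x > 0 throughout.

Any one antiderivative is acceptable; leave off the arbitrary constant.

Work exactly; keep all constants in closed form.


The answer is x**6/3 - 4*log(x).
Step 1. Rewrite: now ∫(-4/x) dx + ∫(2*x**5) dx.
Step 2. Evaluate the standard form [assuming x > 0]: now -4*log(x) + ∫(2*x**5) dx.
Step 3. Evaluate the standard form: now x**6/3 - 4*log(x).
Answer: x**6/3 - 4*log(x).


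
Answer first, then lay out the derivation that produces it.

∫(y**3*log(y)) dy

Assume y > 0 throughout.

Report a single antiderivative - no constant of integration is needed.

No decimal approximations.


The answer is y**4*log(y)/4 - y**4/16.
Step 1. Integrate ∫(y**3*log(y)) dy by parts with u = log(y), dv = (y**3) dy, so v = y**4/4 [assuming y > 0]: now y**4*log(y)/4 + ∫(-y**3/4) dy.
Step 2. Evaluate the standard form: now y**4*log(y)/4 - y**4/16.
Answer: y**4*log(y)/4 - y**4/16.


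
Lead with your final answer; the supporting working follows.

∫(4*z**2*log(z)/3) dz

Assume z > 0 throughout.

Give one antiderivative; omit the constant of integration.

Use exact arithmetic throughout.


The answer is 4*z**3*log(z)/9 - 4*z**3/27.
Step 1. Integrate ∫(4*z**2*log(z)/3) dz by parts with u = log(z), dv = (4*z**2/3) dz, so v = 4*z**3/9 [assuming z > 0]: now 4*z**3*log(z)/9 + ∫(-4*z**2/9) dz.
Step 2. Evaluate the standard form: now 4*z**3*log(z)/9 - 4*z**3/27.
Answer: 4*z**3*log(z)/9 - 4*z**3/27.


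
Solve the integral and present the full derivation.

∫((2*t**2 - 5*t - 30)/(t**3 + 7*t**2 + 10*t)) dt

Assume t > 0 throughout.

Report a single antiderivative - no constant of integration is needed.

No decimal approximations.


Step 1. Decompose ∫((2*t**2 - 5*t - 30)/(t**3 + 7*t**2 + 10*t)) dt by partial fractions, (2*t**2 - 5*t - 30)/(t**3 + 7*t**2 + 10*t) = 3/(t + 5) + 2/(t + 2) - 3/t: now ∫(-3/t) dt + ∫(2/(t + 2)) dt + ∫(3/(t + 5)) dt.
Step 2. Evaluate the standard form [assuming t > -5]: now 3*log(t + 5) + ∫(-3/t) dt + ∫(2/(t + 2)) dt.
Step 3. Evaluate the standard form [assuming t > -2]: now 2*log(t + 2) + 3*log(t + 5) + ∫(-3/t) dt.
Step 4. Evaluate the standard form [assuming t > 0]: now -3*log(t) + 2*log(t + 2) + 3*log(t + 5).
Answer: -3*log(t) + 2*log(t + 2) + 3*log(t + 5).


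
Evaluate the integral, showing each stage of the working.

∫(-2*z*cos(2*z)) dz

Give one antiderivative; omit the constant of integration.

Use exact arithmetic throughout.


Step 1. Integrate ∫(-2*z*cos(2*z)) dz by parts with u = z, dv = (-2*cos(2*z)) dz, so v = -sin(2*z): now -z*sin(2*z) + ∫(sin(2*z)) dz.
Step 2. Evaluate the standard form: now -z*sin(2*z) - cos(2*z)/2.
Answer: -z*sin(2*z) - cos(2*z)/2.


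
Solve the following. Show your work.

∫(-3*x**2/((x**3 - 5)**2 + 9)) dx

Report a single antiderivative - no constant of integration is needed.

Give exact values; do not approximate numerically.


Step 1. Substitute u = x**3 - 5, turning ∫(-3*x**2/((x**3 - 5)**2 + 9)) dx into ∫(-1/(u**2 + 9)) du: now ∫(-1/(u**2 + 9)) du.
Step 2. Evaluate the standard form: now -atan(u/3)/3.
Step 3. Substitute back u = x**3 - 5: now -atan(x**3/3 - 5/3)/3.
Answer: -atan(x**3/3 - 5/3)/3.


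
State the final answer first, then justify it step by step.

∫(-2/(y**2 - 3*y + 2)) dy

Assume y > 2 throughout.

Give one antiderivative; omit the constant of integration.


The answer is -2*log(y - 2) + 2*log(y - 1).
Step 1. Decompose ∫(-2/(y**2 - 3*y + 2)) dy by partial fractions, -2/(y**2 - 3*y + 2) = 2/(y - 1) - 2/(y - 2): now ∫(-2/(y - 2)) dy + ∫(2/(y - 1)) dy.
Step 2. Evaluate the standard form [assuming y > 1]: now 2*log(y - 1) + ∫(-2/(y - 2)) dy.
Step 3. Evaluate the standard form [assuming y > 2]: now -2*log(y - 2) + 2*log(y - 1).
Answer: -2*log(y - 2) + 2*log(y - 1).


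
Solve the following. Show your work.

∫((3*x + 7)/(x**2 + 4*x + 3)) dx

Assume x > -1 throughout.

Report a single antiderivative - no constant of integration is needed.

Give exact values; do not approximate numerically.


Step 1. Decompose ∫((3*x + 7)/(x**2 + 4*x + 3)) dx by partial fractions, (3*x + 7)/(x**2 + 4*x + 3) = 1/(x + 3) + 2/(x + 1): now ∫(2/(x + 1)) dx + ∫(1/(x + 3)) dx.
Step 2. Evaluate the standard form [assuming x > -1]: now 2*log(x + 1) + ∫(1/(x + 3)) dx.
Step 3. Evaluate the standard form [assuming x > -3]: now 2*log(x + 1) + log(x + 3).
Answer: 2*log(x + 1) + log(x + 3).


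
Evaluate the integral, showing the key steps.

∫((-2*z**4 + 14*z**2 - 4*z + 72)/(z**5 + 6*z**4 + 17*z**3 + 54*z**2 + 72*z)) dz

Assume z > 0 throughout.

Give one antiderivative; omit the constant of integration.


Step 1. Decompose ∫((-2*z**4 + 14*z**2 - 4*z + 72)/(z**5 + 6*z**4 + 17*z**3 + 54*z**2 + 72*z)) dz by partial fractions, (-2*z**4 + 14*z**2 - 4*z + 72)/(z**5 + 6*z**4 + 17*z**3 + 54*z**2 + 72*z) = 4/(z**2 + 9) - 1/(z + 4) - 2/(z + 2) + 1/z: now ∫(1/z) dz + ∫(-2/(z + 2)) dz + ∫(-1/(z + 4)) dz + ∫(4/(z**2 + 9)) dz.
Step 2. Evaluate the standard form [assuming z > -4]: now -log(z + 4) + ∫(1/z) dz + ∫(-2/(z + 2)) dz + ∫(4/(z**2 + 9)) dz.
Step 3. Evaluate the standard form [assuming z > 0]: now log(z) - log(z + 4) + ∫(-2/(z + 2)) dz + ∫(4/(z**2 + 9)) dz.
Step 4. Evaluate the standard form [assuming z > -2]: now log(z) - 2*log(z + 2) - log(z + 4) + ∫(4/(z**2 + 9)) dz.
Step 5. Evaluate the standard form: now log(z) - 2*log(z + 2) - log(z + 4) + 4*atan(z/3)/3.
Answer: log(z) - 2*log(z + 2) - log(z + 4) + 4*atan(z/3)/3.


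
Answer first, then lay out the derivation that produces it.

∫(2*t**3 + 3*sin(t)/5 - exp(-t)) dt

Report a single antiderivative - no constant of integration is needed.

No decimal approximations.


The answer is t**4/2 - 3*cos(t)/5 + exp(-t).
Step 1. Rewrite: now ∫(2*t**3) dt + ∫(-exp(-t)) dt + ∫(3*sin(t)/5) dt.
Step 2. Evaluate the standard form: now ∫(2*t**3) dt + ∫(3*sin(t)/5) dt + exp(-t).
Step 3. Evaluate the standard form: now t**4/2 + ∫(3*sin(t)/5) dt + exp(-t).
Step 4. Evaluate the standard form: now t**4/2 - 3*cos(t)/5 + exp(-t).
Answer: t**4/2 - 3*cos(t)/5 + exp(-t).


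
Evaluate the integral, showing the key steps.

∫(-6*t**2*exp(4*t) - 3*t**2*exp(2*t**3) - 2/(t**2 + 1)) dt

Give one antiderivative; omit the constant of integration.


Step 1. Rewrite: now ∫(-6*t**2*exp(4*t)) dt + ∫(-3*t**2*exp(2*t**3)) dt + ∫(-2/(t**2 + 1)) dt.
Step 2. Evaluate the standard form: now -2*atan(t) + ∫(-6*t**2*exp(4*t)) dt + ∫(-3*t**2*exp(2*t**3)) dt.
Step 3. Substitute u = t**3, turning ∫(-3*t**2*exp(2*t**3)) dt into ∫(-exp(2*u)) du: now -2*atan(t) + ∫(-6*t**2*exp(4*t)) dt + ∫(-exp(2*u)) du.
Step 4. Evaluate the standard form: now -exp(2*u)/2 - 2*atan(t) + ∫(-6*t**2*exp(4*t)) dt.
Step 5. Substitute back u = t**3: now -exp(2*t**3)/2 - 2*atan(t) + ∫(-6*t**2*exp(4*t)) dt.
Step 6. Integrate ∫(-6*t**2*exp(4*t)) dt by parts with u = t**2, dv = (-6*exp(4*t)) dt, so v = -3*exp(4*t)/2: now -3*t**2*exp(4*t)/2 - exp(2*t**3)/2 - 2*atan(t) + ∫(3*t*exp(4*t)) dt.
Step 7. Integrate ∫(3*t*exp(4*t)) dt by parts with u = t, dv = (3*exp(4*t)) dt, so v = 3*exp(4*t)/4: now -3*t**2*exp(4*t)/2 + 3*t*exp(4*t)/4 - exp(2*t**3)/2 - 2*atan(t) + ∫(-3*exp(4*t)/4) dt.
Step 8. Evaluate the standard form: now -3*t**2*exp(4*t)/2 + 3*t*exp(4*t)/4 - 3*exp(4*t)/16 - exp(2*t**3)/2 - 2*atan(t).
Answer: -3*t**2*exp(4*t)/2 + 3*t*exp(4*t)/4 - 3*exp(4*t)/16 - exp(2*t**3)/2 - 2*atan(t).


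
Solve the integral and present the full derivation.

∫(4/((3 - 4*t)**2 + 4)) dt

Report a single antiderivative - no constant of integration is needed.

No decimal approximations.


Step 1. Substitute u = 3 - 4*t, turning ∫(4/((3 - 4*t)**2 + 4)) dt into ∫(-1/(u**2 + 4)) du: now ∫(-1/(u**2 + 4)) du.
Step 2. Evaluate the standard form: now -atan(u/2)/2.
Step 3. Substitute back u = 3 - 4*t: now atan(2*t - 3/2)/2.
Answer: atan(2*t - 3/2)/2.


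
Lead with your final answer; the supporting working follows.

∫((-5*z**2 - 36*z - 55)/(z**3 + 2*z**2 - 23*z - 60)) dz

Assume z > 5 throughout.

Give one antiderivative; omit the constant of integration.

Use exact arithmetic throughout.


The answer is -5*log(z - 5) - log(z + 3) + log(z + 4).
Step 1. Decompose ∫((-5*z**2 - 36*z - 55)/(z**3 + 2*z**2 - 23*z - 60)) dz by partial fractions, (-5*z**2 - 36*z - 55)/(z**3 + 2*z**2 - 23*z - 60) = 1/(z + 4) - 1/(z + 3) - 5/(z - 5): now ∫(-5/(z - 5)) dz + ∫(-1/(z + 3)) dz + ∫(1/(z + 4)) dz.
Step 2. Evaluate the standard form [assuming z > 5]: now -5*log(z - 5) + ∫(-1/(z + 3)) dz + ∫(1/(z + 4)) dz.
Step 3. Evaluate the standard form [assuming z > -4]: now -5*log(z - 5) + log(z + 4) + ∫(-1/(z + 3)) dz.
Step 4. Evaluate the standard form [assuming z > -3]: now -5*log(z - 5) - log(z + 3) + log(z + 4).
Answer: -5*log(z - 5) - log(z + 3) + log(z + 4).


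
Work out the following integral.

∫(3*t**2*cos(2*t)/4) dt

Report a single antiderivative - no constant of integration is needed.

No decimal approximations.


Answer: 3*t**2*sin(2*t)/8 + 3*t*cos(2*t)/8 - 3*sin(2*t)/16.


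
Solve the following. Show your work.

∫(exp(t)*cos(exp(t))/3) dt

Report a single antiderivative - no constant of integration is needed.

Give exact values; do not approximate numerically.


Step 1. Substitute u = exp(t), turning ∫(exp(t)*cos(exp(t))/3) dt into ∫(cos(u)/3) du: now ∫(cos(u)/3) du.
Step 2. Evaluate the standard form: now sin(u)/3.
Step 3. Substitute back u = exp(t): now sin(exp(t))/3.
Answer: sin(exp(t))/3.


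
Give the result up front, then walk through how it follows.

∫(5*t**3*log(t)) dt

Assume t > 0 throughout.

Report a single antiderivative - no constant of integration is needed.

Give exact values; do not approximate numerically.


The answer is 5*t**4*log(t)/4 - 5*t**4/16.
Step 1. Integrate ∫(5*t**3*log(t)) dt by parts with u = log(t), dv = (5*t**3) dt, so v = 5*t**4/4 [assuming t > 0]: now 5*t**4*log(t)/4 + ∫(-5*t**3/4) dt.
Step 2. Evaluate the standard form: now 5*t**4*log(t)/4 - 5*t**4/16.
Answer: 5*t**4*log(t)/4 - 5*t**4/16.


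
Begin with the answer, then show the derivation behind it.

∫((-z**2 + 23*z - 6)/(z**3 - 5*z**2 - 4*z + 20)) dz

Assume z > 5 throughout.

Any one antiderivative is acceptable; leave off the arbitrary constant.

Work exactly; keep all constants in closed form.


The answer is 4*log(z - 5) - 3*log(z - 2) - 2*log(z + 2).
Step 1. Decompose ∫((-z**2 + 23*z - 6)/(z**3 - 5*z**2 - 4*z + 20)) dz by partial fractions, (-z**2 + 23*z - 6)/(z**3 - 5*z**2 - 4*z + 20) = -2/(z + 2) - 3/(z - 2) + 4/(z - 5): now ∫(4/(z - 5)) dz + ∫(-3/(z - 2)) dz + ∫(-2/(z + 2)) dz.
Step 2. Evaluate the standard form [assuming z > -2]: now -2*log(z + 2) + ∫(4/(z - 5)) dz + ∫(-3/(z - 2)) dz.
Step 3. Evaluate the standard form [assuming z > 5]: now 4*log(z - 5) - 2*log(z + 2) + ∫(-3/(z - 2)) dz.
Step 4. Evaluate the standard form [assuming z > 2]: now 4*log(z - 5) - 3*log(z - 2) - 2*log(z + 2).
Answer: 4*log(z - 5) - 3*log(z - 2) - 2*log(z + 2).


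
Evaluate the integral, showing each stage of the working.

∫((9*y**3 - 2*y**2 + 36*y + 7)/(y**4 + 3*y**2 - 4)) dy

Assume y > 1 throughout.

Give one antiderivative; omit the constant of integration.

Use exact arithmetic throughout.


Step 1. Decompose ∫((9*y**3 - 2*y**2 + 36*y + 7)/(y**4 + 3*y**2 - 4)) dy by partial fractions, (9*y**3 - 2*y**2 + 36*y + 7)/(y**4 + 3*y**2 - 4) = -3/(y**2 + 4) + 4/(y + 1) + 5/(y - 1): now ∫(5/(y - 1)) dy + ∫(4/(y + 1)) dy + ∫(-3/(y**2 + 4)) dy.
Step 2. Evaluate the standard form [assuming y > -1]: now 4*log(y + 1) + ∫(5/(y - 1)) dy + ∫(-3/(y**2 + 4)) dy.
Step 3. Evaluate the standard form [assuming y > 1]: now 5*log(y - 1) + 4*log(y + 1) + ∫(-3/(y**2 + 4)) dy.
Step 4. Evaluate the standard form: now 5*log(y - 1) + 4*log(y + 1) - 3*atan(y/2)/2.
Answer: 5*log(y - 1) + 4*log(y + 1) - 3*atan(y/2)/2.


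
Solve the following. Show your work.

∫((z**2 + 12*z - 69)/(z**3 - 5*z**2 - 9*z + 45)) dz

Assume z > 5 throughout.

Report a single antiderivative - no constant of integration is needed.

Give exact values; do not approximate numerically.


Step 1. Decompose ∫((z**2 + 12*z - 69)/(z**3 - 5*z**2 - 9*z + 45)) dz by partial fractions, (z**2 + 12*z - 69)/(z**3 - 5*z**2 - 9*z + 45) = -2/(z + 3) + 2/(z - 3) + 1/(z - 5): now ∫(1/(z - 5)) dz + ∫(2/(z - 3)) dz + ∫(-2/(z + 3)) dz.
Step 2. Evaluate the standard form [assuming z > -3]: now -2*log(z + 3) + ∫(1/(z - 5)) dz + ∫(2/(z - 3)) dz.
Step 3. Evaluate the standard form [assuming z > 3]: now 2*log(z - 3) - 2*log(z + 3) + ∫(1/(z - 5)) dz.
Step 4. Evaluate the standard form [assuming z > 5]: now log(z - 5) + 2*log(z - 3) - 2*log(z + 3).
Answer: log(z - 5) + 2*log(z - 3) - 2*log(z + 3).


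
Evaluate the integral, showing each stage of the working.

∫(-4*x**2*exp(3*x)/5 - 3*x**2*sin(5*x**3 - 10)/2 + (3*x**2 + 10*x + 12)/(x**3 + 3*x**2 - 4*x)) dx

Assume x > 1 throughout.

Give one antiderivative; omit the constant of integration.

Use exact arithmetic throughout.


Step 1. Rewrite: now ∫(-4*x**2*exp(3*x)/5) dx + ∫(-3*x**2*sin(5*x**3 - 10)/2) dx + ∫((3*x**2 + 10*x + 12)/(x**3 + 3*x**2 - 4*x)) dx.
Step 2. Substitute u = x**3 - 2, turning ∫(-3*x**2*sin(5*x**3 - 10)/2) dx into ∫(-sin(5*u)/2) du: now ∫(-4*x**2*exp(3*x)/5) dx + ∫((3*x**2 + 10*x + 12)/(x**3 + 3*x**2 - 4*x)) dx + ∫(-sin(5*u)/2) du.
Step 3. Evaluate the standard form: now cos(5*u)/10 + ∫(-4*x**2*exp(3*x)/5) dx + ∫((3*x**2 + 10*x + 12)/(x**3 + 3*x**2 - 4*x)) dx.
Step 4. Substitute back u = x**3 - 2: now cos(5*x**3 - 10)/10 + ∫(-4*x**2*exp(3*x)/5) dx + ∫((3*x**2 + 10*x + 12)/(x**3 + 3*x**2 - 4*x)) dx.
Step 5. Decompose ∫((3*x**2 + 10*x + 12)/(x**3 + 3*x**2 - 4*x)) dx by partial fractions, (3*x**2 + 10*x + 12)/(x**3 + 3*x**2 - 4*x) = 1/(x + 4) + 5/(x - 1) - 3/x: now cos(5*x**3 - 10)/10 + ∫(-3/x) dx + ∫(-4*x**2*exp(3*x)/5) dx + ∫(5/(x - 1)) dx + ∫(1/(x + 4)) dx.
Step 6. Evaluate the standard form [assuming x > 0]: now -3*log(x) + cos(5*x**3 - 10)/10 + ∫(-4*x**2*exp(3*x)/5) dx + ∫(5/(x - 1)) dx + ∫(1/(x + 4)) dx.
Step 7. Evaluate the standard form [assuming x > -4]: now -3*log(x) + log(x + 4) + cos(5*x**3 - 10)/10 + ∫(-4*x**2*exp(3*x)/5) dx + ∫(5/(x - 1)) dx.
Step 8. Evaluate the standard form [assuming x > 1]: now -3*log(x) + 5*log(x - 1) + log(x + 4) + cos(5*x**3 - 10)/10 + ∫(-4*x**2*exp(3*x)/5) dx.
Step 9. Integrate ∫(-4*x**2*exp(3*x)/5) dx by parts with u = x**2, dv = (-4*exp(3*x)/5) dx, so v = -4*exp(3*x)/15: now -4*x**2*exp(3*x)/15 - 3*log(x) + 5*log(x - 1) + log(x + 4) + cos(5*x**3 - 10)/10 + ∫(8*x*exp(3*x)/15) dx.
Step 10. Integrate ∫(8*x*exp(3*x)/15) dx by parts with u = x, dv = (8*exp(3*x)/15) dx, so v = 8*exp(3*x)/45: now -4*x**2*exp(3*x)/15 + 8*x*exp(3*x)/45 - 3*log(x) + 5*log(x - 1) + log(x + 4) + cos(5*x**3 - 10)/10 + ∫(-8*exp(3*x)/45) dx.
Step 11. Evaluate the standard form: now -4*x**2*exp(3*x)/15 + 8*x*exp(3*x)/45 - 8*exp(3*x)/135 - 3*log(x) + 5*log(x - 1) + log(x + 4) + cos(5*x**3 - 10)/10.
Answer: -4*x**2*exp(3*x)/15 + 8*x*exp(3*x)/45 - 8*exp(3*x)/135 - 3*log(x) + 5*log(x - 1) + log(x + 4) + cos(5*x**3 - 10)/10.


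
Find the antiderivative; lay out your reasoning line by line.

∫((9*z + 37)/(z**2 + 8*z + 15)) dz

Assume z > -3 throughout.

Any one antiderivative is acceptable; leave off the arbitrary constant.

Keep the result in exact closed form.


Step 1. Decompose ∫((9*z + 37)/(z**2 + 8*z + 15)) dz by partial fractions, (9*z + 37)/(z**2 + 8*z + 15) = 4/(z + 5) + 5/(z + 3): now ∫(5/(z + 3)) dz + ∫(4/(z + 5)) dz.
Step 2. Evaluate the standard form [assuming z > -5]: now 4*log(z + 5) + ∫(5/(z + 3)) dz.
Step 3. Evaluate the standard form [assuming z > -3]: now 5*log(z + 3) + 4*log(z + 5).
Answer: 5*log(z + 3) + 4*log(z + 5).


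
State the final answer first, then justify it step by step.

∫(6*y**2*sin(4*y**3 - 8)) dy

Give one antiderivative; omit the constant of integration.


The answer is -cos(4*y**3 - 8)/2.
Step 1. Substitute u = y**3 - 2, turning ∫(6*y**2*sin(4*y**3 - 8)) dy into ∫(2*sin(4*u)) du: now ∫(2*sin(4*u)) du.
Step 2. Evaluate the standard form: now -cos(4*u)/2.
Step 3. Substitute back u = y**3 - 2: now -cos(4*y**3 - 8)/2.
Answer: -cos(4*y**3 - 8)/2.


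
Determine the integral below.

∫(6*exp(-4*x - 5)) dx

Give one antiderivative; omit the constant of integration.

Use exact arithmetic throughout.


Answer: -3*exp(-4*x - 5)/2.


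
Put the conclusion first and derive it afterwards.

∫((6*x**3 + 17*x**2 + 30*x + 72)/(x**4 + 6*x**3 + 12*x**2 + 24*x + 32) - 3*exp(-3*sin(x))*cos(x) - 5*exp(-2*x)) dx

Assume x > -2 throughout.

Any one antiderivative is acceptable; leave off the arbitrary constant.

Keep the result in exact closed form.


The answer is 2*log(x + 2) + 4*log(x + 4) + atan(x/2)/2 + exp(-3*sin(x)) + 5*exp(-2*x)/2.
Step 1. Rewrite: now ∫((6*x**3 + 17*x**2 + 30*x + 72)/(x**4 + 6*x**3 + 12*x**2 + 24*x + 32)) dx + ∫(-3*exp(-3*sin(x))*cos(x)) dx + ∫(-5*exp(-2*x)) dx.
Step 2. Substitute u = sin(x), turning ∫(-3*exp(-3*sin(x))*cos(x)) dx into ∫(-3*exp(-3*u)) du: now ∫((6*x**3 + 17*x**2 + 30*x + 72)/(x**4 + 6*x**3 + 12*x**2 + 24*x + 32)) dx + ∫(-3*exp(-3*u)) du + ∫(-5*exp(-2*x)) dx.
Step 3. Evaluate the standard form: now ∫((6*x**3 + 17*x**2 + 30*x + 72)/(x**4 + 6*x**3 + 12*x**2 + 24*x + 32)) dx + ∫(-5*exp(-2*x)) dx + exp(-3*u).
Step 4. Substitute back u = sin(x): now ∫((6*x**3 + 17*x**2 + 30*x + 72)/(x**4 + 6*x**3 + 12*x**2 + 24*x + 32)) dx + ∫(-5*exp(-2*x)) dx + exp(-3*sin(x)).
Step 5. Decompose ∫((6*x**3 + 17*x**2 + 30*x + 72)/(x**4 + 6*x**3 + 12*x**2 + 24*x + 32)) dx by partial fractions, (6*x**3 + 17*x**2 + 30*x + 72)/(x**4 + 6*x**3 + 12*x**2 + 24*x + 32) = 1/(x**2 + 4) + 4/(x + 4) + 2/(x + 2): now ∫(2/(x + 2)) dx + ∫(4/(x + 4)) dx + ∫(1/(x**2 + 4)) dx + ∫(-5*exp(-2*x)) dx + exp(-3*sin(x)).
Step 6. Evaluate the standard form [assuming x > -2]: now 2*log(x + 2) + ∫(4/(x + 4)) dx + ∫(1/(x**2 + 4)) dx + ∫(-5*exp(-2*x)) dx + exp(-3*sin(x)).
Step 7. Evaluate the standard form [assuming x > -4]: now 2*log(x + 2) + 4*log(x + 4) + ∫(1/(x**2 + 4)) dx + ∫(-5*exp(-2*x)) dx + exp(-3*sin(x)).
Step 8. Evaluate the standard form: now 2*log(x + 2) + 4*log(x + 4) + atan(x/2)/2 + ∫(-5*exp(-2*x)) dx + exp(-3*sin(x)).
Step 9. Evaluate the standard form: now 2*log(x + 2) + 4*log(x + 4) + atan(x/2)/2 + exp(-3*sin(x)) + 5*exp(-2*x)/2.
Answer: 2*log(x + 2) + 4*log(x + 4) + atan(x/2)/2 + exp(-3*sin(x)) + 5*exp(-2*x)/2.


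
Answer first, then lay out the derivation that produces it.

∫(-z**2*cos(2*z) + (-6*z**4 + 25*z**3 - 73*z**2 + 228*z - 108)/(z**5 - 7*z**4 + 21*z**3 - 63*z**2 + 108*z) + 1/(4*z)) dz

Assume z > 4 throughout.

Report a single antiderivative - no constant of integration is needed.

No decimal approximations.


The answer is -z**2*sin(2*z)/2 - z*cos(2*z)/2 - 3*log(z)/4 - 3*log(z - 4) - 2*log(z - 3) + sin(2*z)/4 + atan(z/3)/3.
Step 1. Rewrite: now ∫(1/(4*z)) dz + ∫(-z**2*cos(2*z)) dz + ∫((-6*z**4 + 25*z**3 - 73*z**2 + 228*z - 108)/(z**5 - 7*z**4 + 21*z**3 - 63*z**2 + 108*z)) dz.
Step 2. Decompose ∫((-6*z**4 + 25*z**3 - 73*z**2 + 228*z - 108)/(z**5 - 7*z**4 + 21*z**3 - 63*z**2 + 108*z)) dz by partial fractions, (-6*z**4 + 25*z**3 - 73*z**2 + 228*z - 108)/(z**5 - 7*z**4 + 21*z**3 - 63*z**2 + 108*z) = 1/(z**2 + 9) - 2/(z - 3) - 3/(z - 4) - 1/z: now ∫(-1/z) dz + ∫(1/(4*z)) dz + ∫(-z**2*cos(2*z)) dz + ∫(-3/(z - 4)) dz + ∫(-2/(z - 3)) dz + ∫(1/(z**2 + 9)) dz.
Step 3. Evaluate the standard form [assuming z > 4]: now -3*log(z - 4) + ∫(-1/z) dz + ∫(1/(4*z)) dz + ∫(-z**2*cos(2*z)) dz + ∫(-2/(z - 3)) dz + ∫(1/(z**2 + 9)) dz.
Step 4. Evaluate the standard form [assuming z > 3]: now -3*log(z - 4) - 2*log(z - 3) + ∫(-1/z) dz + ∫(1/(4*z)) dz + ∫(-z**2*cos(2*z)) dz + ∫(1/(z**2 + 9)) dz.
Step 5. Evaluate the standard form [assuming z > 0]: now -log(z) - 3*log(z - 4) - 2*log(z - 3) + ∫(1/(4*z)) dz + ∫(-z**2*cos(2*z)) dz + ∫(1/(z**2 + 9)) dz.
Step 6. Evaluate the standard form: now -log(z) - 3*log(z - 4) - 2*log(z - 3) + atan(z/3)/3 + ∫(1/(4*z)) dz + ∫(-z**2*cos(2*z)) dz.
Step 7. Integrate ∫(-z**2*cos(2*z)) dz by parts with u = z**2, dv = (-cos(2*z)) dz, so v = -sin(2*z)/2: now -z**2*sin(2*z)/2 - log(z) - 3*log(z - 4) - 2*log(z - 3) + atan(z/3)/3 + ∫(1/(4*z)) dz + ∫(z*sin(2*z)) dz.
Step 8. Integrate ∫(z*sin(2*z)) dz by parts with u = z, dv = (sin(2*z)) dz, so v = -cos(2*z)/2: now -z**2*sin(2*z)/2 - z*cos(2*z)/2 - log(z) - 3*log(z - 4) - 2*log(z - 3) + atan(z/3)/3 + ∫(1/(4*z)) dz + ∫(cos(2*z)/2) dz.
Step 9. Evaluate the standard form: now -z**2*sin(2*z)/2 - z*cos(2*z)/2 - log(z) - 3*log(z - 4) - 2*log(z - 3) + sin(2*z)/4 + atan(z/3)/3 + ∫(1/(4*z)) dz.
Step 10. Evaluate the standard form [assuming z > 0]: now -z**2*sin(2*z)/2 - z*cos(2*z)/2 - 3*log(z)/4 - 3*log(z - 4) - 2*log(z - 3) + sin(2*z)/4 + atan(z/3)/3.
Answer: -z**2*sin(2*z)/2 - z*cos(2*z)/2 - 3*log(z)/4 - 3*log(z - 4) - 2*log(z - 3) + sin(2*z)/4 + atan(z/3)/3.


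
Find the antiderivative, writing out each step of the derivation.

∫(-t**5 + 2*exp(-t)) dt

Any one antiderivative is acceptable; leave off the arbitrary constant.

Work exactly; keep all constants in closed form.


Step 1. Rewrite: now ∫(-t**5) dt + ∫(2*exp(-t)) dt.
Step 2. Evaluate the standard form: now -t**6/6 + ∫(2*exp(-t)) dt.
Step 3. Evaluate the standard form: now -t**6/6 - 2*exp(-t).
Answer: -t**6/6 - 2*exp(-t).
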